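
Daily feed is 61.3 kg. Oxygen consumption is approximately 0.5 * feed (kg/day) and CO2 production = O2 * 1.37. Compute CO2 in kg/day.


O2 = 61.3 * 0.5 = 30.65
CO2 = 30.65 * 1.37 = 41.9905

41.9905 kg/day


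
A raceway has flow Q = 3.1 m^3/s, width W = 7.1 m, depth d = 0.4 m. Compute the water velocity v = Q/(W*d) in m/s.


Cross-sectional area = W * d = 7.1 * 0.4 = 2.84 m^2
Velocity = Q / A = 3.1 / 2.84 = 1.09155 m/s

1.09155 m/s


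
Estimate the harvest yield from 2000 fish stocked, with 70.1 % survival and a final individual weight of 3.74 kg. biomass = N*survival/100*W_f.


Survivors = 2000 * 70.1/100 = 1402 fish
Harvest biomass = survivors * W_f = 1402 * 3.74 = 5243.48 kg

5243.48 kg


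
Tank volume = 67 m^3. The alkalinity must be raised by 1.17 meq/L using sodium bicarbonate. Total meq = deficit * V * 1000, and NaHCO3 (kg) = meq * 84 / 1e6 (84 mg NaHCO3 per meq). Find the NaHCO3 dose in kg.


Tank volume in L = 67 m^3 * 1000 = 67000 L
Total meq required = 1.17 meq/L * 67000 L = 78390 meq
NaHCO3 mass = 78390 meq * 84 mg/meq / 1e6 = 6.58476 kg

6.58476 kg


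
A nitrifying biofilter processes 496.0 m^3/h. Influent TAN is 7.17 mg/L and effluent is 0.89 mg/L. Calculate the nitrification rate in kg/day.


Concentration drop: TAN_in - TAN_out = 7.17 - 0.89 = 6.28 mg/L
Hourly TAN removed = Q * dTAN = 496.0 m^3/h * 6.28 mg/L = 3114.88 g/h  (m^3/h * mg/L = g/h)
Daily TAN removed = 3114.88 * 24 = 74757.12 g/day
Convert to kg/day: 74757.12 / 1000 = 74.75712 kg/day

74.75712 kg/day


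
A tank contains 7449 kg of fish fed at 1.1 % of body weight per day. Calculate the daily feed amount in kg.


Feeding rate fraction = 1.1% / 100 = 0.011
Daily feed = 7449 kg * 0.011 = 81.939 kg/day

81.939 kg/day


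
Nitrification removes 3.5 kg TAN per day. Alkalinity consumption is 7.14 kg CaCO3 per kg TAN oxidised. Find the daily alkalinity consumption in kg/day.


Alkalinity factor: 7.14 kg CaCO3 consumed per kg TAN nitrified
alk = 3.5 kg TAN * 7.14 = 24.99 kg CaCO3/day

24.99 kg CaCO3/day


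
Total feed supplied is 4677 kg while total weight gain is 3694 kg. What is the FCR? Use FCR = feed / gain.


FCR = feed consumed / weight gained
FCR = 4677 kg / 3694 kg = 1.26611

1.26611


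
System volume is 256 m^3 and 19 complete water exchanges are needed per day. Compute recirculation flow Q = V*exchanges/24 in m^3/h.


Daily recirculation volume = 256 m^3 * 19 = 4864 m^3/day
Flow rate Q = daily volume / 24 h = 4864 / 24 = 202.667 m^3/h

202.667 m^3/h


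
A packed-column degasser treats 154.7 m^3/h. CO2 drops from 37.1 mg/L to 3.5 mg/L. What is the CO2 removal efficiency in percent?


CO2_out / CO2_in = 3.5 / 37.1 = 0.094339623
Fraction remaining = 0.094339623
efficiency = (1 - 0.094339623) * 100 = 90.566 %

90.566 %


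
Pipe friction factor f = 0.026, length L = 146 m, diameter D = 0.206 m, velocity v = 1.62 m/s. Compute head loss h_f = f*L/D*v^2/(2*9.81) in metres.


v^2 = 1.62^2 = 2.6244 m^2/s^2
L/D = 146/0.206 = 708.73786
h_f = f*(L/D)*v^2/(2g) = 0.026 * 708.73786 * 2.6244 / 19.62 = 2.46485 m

2.46485 m


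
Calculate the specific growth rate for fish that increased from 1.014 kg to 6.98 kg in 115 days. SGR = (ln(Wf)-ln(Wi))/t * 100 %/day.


ln(W_f) = ln(6.98) = 1.9430489
ln(W_i) = ln(1.014) = 0.013902905
ln(W_f) - ln(W_i) = 1.9430489 - 0.013902905 = 1.929146
SGR = 1.929146 / 115 * 100 = 1.67752 %/day

1.67752 %/day


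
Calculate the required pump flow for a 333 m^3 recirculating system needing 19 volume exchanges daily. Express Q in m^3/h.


Daily recirculation volume = 333 m^3 * 19 = 6327 m^3/day
Flow rate Q = daily volume / 24 h = 6327 / 24 = 263.625 m^3/h

263.625 m^3/h


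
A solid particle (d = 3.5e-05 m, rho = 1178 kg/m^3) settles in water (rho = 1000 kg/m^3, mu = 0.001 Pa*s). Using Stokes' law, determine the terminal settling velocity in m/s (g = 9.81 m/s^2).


Density difference: rho_p - rho_f = 1178 - 1000 = 178 kg/m^3
d^2 = (3.5e-05)^2 = 1.225e-09 m^2
Numerator = (rho_p - rho_f) * g * d^2 = 178 * 9.81 * 1.225e-09 = 2.1390705e-06
Denominator = 18 * mu = 18 * 0.001 = 0.018
v_s = 2.1390705e-06 / 0.018 = 1.18837e-04 m/s
Check: Re = rho_f * v_s * d / mu = 1000 * 1.18837e-04 * 3.5e-05 / 0.001 = 0.00416 < 1, so Stokes' law applies.

1.18837e-04 m/s


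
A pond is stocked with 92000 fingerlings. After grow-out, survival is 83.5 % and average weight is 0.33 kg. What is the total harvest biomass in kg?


Survivors = 92000 * 83.5/100 = 76820 fish
Harvest biomass = survivors * W_f = 76820 * 0.33 = 25350.6 kg

25350.6 kg


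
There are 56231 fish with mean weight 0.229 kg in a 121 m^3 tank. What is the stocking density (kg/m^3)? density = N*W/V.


Total biomass = 56231 fish * 0.229 kg = 12876.899 kg
Density = total biomass / volume = 12876.899 / 121 = 106.421 kg/m^3

106.421 kg/m^3


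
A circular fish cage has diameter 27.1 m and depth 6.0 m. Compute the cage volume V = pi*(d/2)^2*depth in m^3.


r = d/2 = 27.1/2 = 13.55 m
Base area = pi*r^2 = pi*13.55^2 = 576.80427 m^2
Volume = 576.80427 * 6.0 = 3460.83 m^3

3460.83 m^3


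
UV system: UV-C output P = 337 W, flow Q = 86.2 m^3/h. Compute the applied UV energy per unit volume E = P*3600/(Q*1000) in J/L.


Energy delivered per hour = 337 W * 3600 s = 1213200 J/h
Volume treated per hour = 86.2 m^3/h * 1000 = 86200 L/h
dose = 1213200 / 86200 = 14.0742 J/L

14.0742 J/L


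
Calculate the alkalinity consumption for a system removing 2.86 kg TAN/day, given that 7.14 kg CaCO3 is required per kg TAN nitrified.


Alkalinity factor: 7.14 kg CaCO3 consumed per kg TAN nitrified
alk = 2.86 kg TAN * 7.14 = 20.4204 kg CaCO3/day

20.4204 kg CaCO3/day


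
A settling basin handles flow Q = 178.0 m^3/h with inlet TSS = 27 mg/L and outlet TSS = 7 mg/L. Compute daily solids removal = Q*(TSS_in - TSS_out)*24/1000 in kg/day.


Concentration drop: TSS_in - TSS_out = 27 - 7 = 20 mg/L
Hourly solids removed = Q * dTSS = 178.0 m^3/h * 20 mg/L = 3560 g/h  (m^3/h * mg/L = g/h)
Daily solids removed = 3560 * 24 = 85440 g/day
Convert g to kg: 85440 / 1000 = 85.44 kg/day

85.44 kg/day


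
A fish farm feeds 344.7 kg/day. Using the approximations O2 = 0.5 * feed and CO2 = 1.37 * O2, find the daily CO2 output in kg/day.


O2 = 344.7 * 0.5 = 172.35
CO2 = 172.35 * 1.37 = 236.1195

236.1195 kg/day


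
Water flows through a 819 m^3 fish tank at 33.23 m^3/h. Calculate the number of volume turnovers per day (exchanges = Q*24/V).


Daily flow volume = 33.23 m^3/h * 24 h = 797.52 m^3/day
Exchanges = daily flow / tank volume = 797.52 / 819 = 0.973773 exchanges/day

0.973773 exchanges/day


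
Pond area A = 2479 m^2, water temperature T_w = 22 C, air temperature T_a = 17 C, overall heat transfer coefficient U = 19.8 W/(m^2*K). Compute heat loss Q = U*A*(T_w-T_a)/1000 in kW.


Temperature difference dT = 22 - 17 = 5 K
Heat loss (W) = U * A * dT = 19.8 * 2479 * 5 = 245421 W
Convert to kW: 245421 / 1000 = 245.421 kW

245.421 kW


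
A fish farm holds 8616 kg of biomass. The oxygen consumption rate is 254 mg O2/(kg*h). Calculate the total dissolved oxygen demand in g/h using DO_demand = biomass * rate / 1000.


Total O2 consumption (mg/h) = 8616 kg * 254 mg/(kg*h) = 2188464 mg/h
Convert to g/h: 2188464 / 1000 = 2188.464 g/h

2188.464 g/h


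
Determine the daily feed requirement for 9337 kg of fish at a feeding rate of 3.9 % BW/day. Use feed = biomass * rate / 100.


Feeding rate fraction = 3.9% / 100 = 0.039
Daily feed = 9337 kg * 0.039 = 364.143 kg/day

364.143 kg/day


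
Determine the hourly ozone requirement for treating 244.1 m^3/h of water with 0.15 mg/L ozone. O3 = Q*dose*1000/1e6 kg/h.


O3 demand (mg/h) = Q * dose * 1000 = 244.1 * 0.15 * 1000 = 36615 mg/h
Convert mg to kg: 36615 / 1e6 = 0.036615 kg/h

0.036615 kg/h


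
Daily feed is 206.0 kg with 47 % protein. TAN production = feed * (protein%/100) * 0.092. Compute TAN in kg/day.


Protein in feed = 206.0 * 47/100 = 96.82 kg/day
TAN = protein * 0.092 = 96.82 * 0.092 = 8.90744 kg/day

8.90744 kg/day


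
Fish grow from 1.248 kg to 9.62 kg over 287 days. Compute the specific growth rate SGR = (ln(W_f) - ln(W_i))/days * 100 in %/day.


ln(W_f) = ln(9.62) = 2.2638443
ln(W_i) = ln(1.248) = 0.22154227
ln(W_f) - ln(W_i) = 2.2638443 - 0.22154227 = 2.042302
SGR = 2.042302 / 287 * 100 = 0.711603 %/day

0.711603 %/day


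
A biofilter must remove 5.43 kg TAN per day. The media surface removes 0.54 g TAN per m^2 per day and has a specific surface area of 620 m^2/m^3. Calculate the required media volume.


A = 5.43*1000 / 0.54 = 10055.556 m^2
V = 10055.556 / 620 = 16.2186

16.2186 m^3


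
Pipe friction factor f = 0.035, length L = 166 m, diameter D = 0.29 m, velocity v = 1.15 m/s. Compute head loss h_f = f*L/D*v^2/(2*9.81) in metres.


v^2 = 1.15^2 = 1.3225 m^2/s^2
L/D = 166/0.29 = 572.41379
h_f = f*(L/D)*v^2/(2g) = 0.035 * 572.41379 * 1.3225 / 19.62 = 1.35044 m

1.35044 m


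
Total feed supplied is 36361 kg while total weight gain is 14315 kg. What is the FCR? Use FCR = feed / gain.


FCR = feed consumed / weight gained
FCR = 36361 kg / 14315 kg = 2.54006

2.54006


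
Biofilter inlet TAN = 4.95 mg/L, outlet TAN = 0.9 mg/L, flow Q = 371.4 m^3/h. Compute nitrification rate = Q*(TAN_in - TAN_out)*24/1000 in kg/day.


Concentration drop: TAN_in - TAN_out = 4.95 - 0.9 = 4.05 mg/L
Hourly TAN removed = Q * dTAN = 371.4 m^3/h * 4.05 mg/L = 1504.17 g/h  (m^3/h * mg/L = g/h)
Daily TAN removed = 1504.17 * 24 = 36100.08 g/day
Convert to kg/day: 36100.08 / 1000 = 36.10008 kg/day

36.10008 kg/day


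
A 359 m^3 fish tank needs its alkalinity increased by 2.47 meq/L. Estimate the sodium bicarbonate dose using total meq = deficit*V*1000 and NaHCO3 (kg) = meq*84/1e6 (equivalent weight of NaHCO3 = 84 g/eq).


Tank volume in L = 359 m^3 * 1000 = 359000 L
Total meq required = 2.47 meq/L * 359000 L = 886730 meq
NaHCO3 mass = 886730 meq * 84 mg/meq / 1e6 = 74.4853 kg

74.4853 kg


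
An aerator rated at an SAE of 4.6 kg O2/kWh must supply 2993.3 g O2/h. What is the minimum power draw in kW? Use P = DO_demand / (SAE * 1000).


SAE in g O2/kWh = 4.6 * 1000 = 4600 g/kWh
P = DO_demand / SAE_g = 2993.3 / 4600 = 0.650717 kW

0.650717 kW


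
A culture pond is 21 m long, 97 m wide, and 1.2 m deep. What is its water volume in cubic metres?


Base area = L * W = 21 * 97 = 2037 m^2
Volume = area * depth = 2037 * 1.2 = 2444.4 m^3

2444.4 m^3


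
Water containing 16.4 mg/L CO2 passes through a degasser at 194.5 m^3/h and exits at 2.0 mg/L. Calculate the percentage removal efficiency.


CO2_out / CO2_in = 2.0 / 16.4 = 0.12195122
Fraction remaining = 0.12195122
efficiency = (1 - 0.12195122) * 100 = 87.8049 %

87.8049 %


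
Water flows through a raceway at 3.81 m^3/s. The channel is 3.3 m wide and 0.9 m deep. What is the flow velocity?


Cross-sectional area = W * d = 3.3 * 0.9 = 2.97 m^2
Velocity = Q / A = 3.81 / 2.97 = 1.28283 m/s

1.28283 m/s


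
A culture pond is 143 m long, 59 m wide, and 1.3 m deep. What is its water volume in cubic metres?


Base area = L * W = 143 * 59 = 8437 m^2
Volume = area * depth = 8437 * 1.3 = 10968.1 m^3

10968.1 m^3


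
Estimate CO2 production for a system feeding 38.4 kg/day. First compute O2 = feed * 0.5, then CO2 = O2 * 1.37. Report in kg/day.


O2 = 38.4 * 0.5 = 19.2
CO2 = 19.2 * 1.37 = 26.304

26.304 kg/day


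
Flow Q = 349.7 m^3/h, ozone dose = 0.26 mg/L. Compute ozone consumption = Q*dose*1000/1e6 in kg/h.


O3 demand (mg/h) = Q * dose * 1000 = 349.7 * 0.26 * 1000 = 90922 mg/h
Convert mg to kg: 90922 / 1e6 = 0.090922 kg/h

0.090922 kg/h


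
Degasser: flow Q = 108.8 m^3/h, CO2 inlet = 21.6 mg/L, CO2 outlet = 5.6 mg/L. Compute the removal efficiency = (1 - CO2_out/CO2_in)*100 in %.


CO2_out / CO2_in = 5.6 / 21.6 = 0.25925926
Fraction remaining = 0.25925926
efficiency = (1 - 0.25925926) * 100 = 74.0741 %

74.0741 %


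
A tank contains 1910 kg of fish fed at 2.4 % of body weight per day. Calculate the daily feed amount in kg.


Feeding rate fraction = 2.4% / 100 = 0.024
Daily feed = 1910 kg * 0.024 = 45.84 kg/day

45.84 kg/day


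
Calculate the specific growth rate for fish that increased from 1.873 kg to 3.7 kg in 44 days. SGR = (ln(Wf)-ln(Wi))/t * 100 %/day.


ln(W_f) = ln(3.7) = 1.3083328
ln(W_i) = ln(1.873) = 0.62754142
ln(W_f) - ln(W_i) = 1.3083328 - 0.62754142 = 0.68079138
SGR = 0.68079138 / 44 * 100 = 1.54725 %/day

1.54725 %/day


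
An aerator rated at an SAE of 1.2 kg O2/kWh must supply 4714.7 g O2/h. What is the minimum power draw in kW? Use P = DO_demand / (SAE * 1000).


SAE in g O2/kWh = 1.2 * 1000 = 1200 g/kWh
P = DO_demand / SAE_g = 4714.7 / 1200 = 3.92892 kW

3.92892 kW


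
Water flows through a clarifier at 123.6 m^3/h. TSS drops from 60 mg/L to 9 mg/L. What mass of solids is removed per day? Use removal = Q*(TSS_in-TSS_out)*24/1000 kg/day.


Concentration drop: TSS_in - TSS_out = 60 - 9 = 51 mg/L
Hourly solids removed = Q * dTSS = 123.6 m^3/h * 51 mg/L = 6303.6 g/h  (m^3/h * mg/L = g/h)
Daily solids removed = 6303.6 * 24 = 151286.4 g/day
Convert g to kg: 151286.4 / 1000 = 151.2864 kg/day

151.2864 kg/day


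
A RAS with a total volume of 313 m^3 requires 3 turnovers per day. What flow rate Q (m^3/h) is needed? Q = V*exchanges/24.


Daily recirculation volume = 313 m^3 * 3 = 939 m^3/day
Flow rate Q = daily volume / 24 h = 939 / 24 = 39.125 m^3/h

39.125 m^3/h


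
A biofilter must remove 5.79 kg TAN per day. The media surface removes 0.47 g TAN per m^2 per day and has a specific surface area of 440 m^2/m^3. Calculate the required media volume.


A = 5.79*1000 / 0.47 = 12319.149 m^2
V = 12319.149 / 440 = 27.9981

27.9981 m^3


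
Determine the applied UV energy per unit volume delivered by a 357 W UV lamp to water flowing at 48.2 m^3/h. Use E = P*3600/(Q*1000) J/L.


Energy delivered per hour = 357 W * 3600 s = 1285200 J/h
Volume treated per hour = 48.2 m^3/h * 1000 = 48200 L/h
dose = 1285200 / 48200 = 26.6639 J/L

26.6639 J/L


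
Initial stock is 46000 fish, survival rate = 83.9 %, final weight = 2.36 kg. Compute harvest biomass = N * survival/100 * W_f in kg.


Survivors = 46000 * 83.9/100 = 38594 fish
Harvest biomass = survivors * W_f = 38594 * 2.36 = 91081.84 kg

91081.84 kg


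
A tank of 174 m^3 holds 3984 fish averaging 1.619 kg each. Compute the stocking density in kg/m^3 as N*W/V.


Total biomass = 3984 fish * 1.619 kg = 6450.096 kg
Density = total biomass / volume = 6450.096 / 174 = 37.0695 kg/m^3

37.0695 kg/m^3


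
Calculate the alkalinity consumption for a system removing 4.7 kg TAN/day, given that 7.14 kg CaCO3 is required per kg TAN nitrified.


Alkalinity factor: 7.14 kg CaCO3 consumed per kg TAN nitrified
alk = 4.7 kg TAN * 7.14 = 33.558 kg CaCO3/day

33.558 kg CaCO3/day


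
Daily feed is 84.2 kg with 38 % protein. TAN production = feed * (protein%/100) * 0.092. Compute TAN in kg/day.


Protein in feed = 84.2 * 38/100 = 31.996 kg/day
TAN = protein * 0.092 = 31.996 * 0.092 = 2.943632 kg/day

2.943632 kg/day


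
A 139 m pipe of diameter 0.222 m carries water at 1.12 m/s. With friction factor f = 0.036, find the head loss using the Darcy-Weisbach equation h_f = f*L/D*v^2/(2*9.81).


v^2 = 1.12^2 = 1.2544 m^2/s^2
L/D = 139/0.222 = 626.12613
h_f = f*(L/D)*v^2/(2g) = 0.036 * 626.12613 * 1.2544 / 19.62 = 1.44112 m

1.44112 m


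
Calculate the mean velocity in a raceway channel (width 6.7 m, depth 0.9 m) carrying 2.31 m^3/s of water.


Cross-sectional area = W * d = 6.7 * 0.9 = 6.03 m^2
Velocity = Q / A = 2.31 / 6.03 = 0.383085 m/s

0.383085 m/s


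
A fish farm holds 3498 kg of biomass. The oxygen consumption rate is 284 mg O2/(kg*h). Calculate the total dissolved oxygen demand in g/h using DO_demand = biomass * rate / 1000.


Total O2 consumption (mg/h) = 3498 kg * 284 mg/(kg*h) = 993432 mg/h
Convert to g/h: 993432 / 1000 = 993.432 g/h

993.432 g/h


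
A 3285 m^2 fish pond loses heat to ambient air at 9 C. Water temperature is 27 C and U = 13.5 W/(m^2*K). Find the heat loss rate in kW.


Temperature difference dT = 27 - 9 = 18 K
Heat loss (W) = U * A * dT = 13.5 * 3285 * 18 = 798255 W
Convert to kW: 798255 / 1000 = 798.255 kW

798.255 kW


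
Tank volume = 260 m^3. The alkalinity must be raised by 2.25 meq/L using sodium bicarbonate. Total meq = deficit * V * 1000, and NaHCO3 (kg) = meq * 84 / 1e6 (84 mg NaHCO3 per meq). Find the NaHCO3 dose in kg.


Tank volume in L = 260 m^3 * 1000 = 260000 L
Total meq required = 2.25 meq/L * 260000 L = 585000 meq
NaHCO3 mass = 585000 meq * 84 mg/meq / 1e6 = 49.14 kg

49.14 kg


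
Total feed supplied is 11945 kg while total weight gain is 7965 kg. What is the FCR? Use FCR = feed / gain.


FCR = feed consumed / weight gained
FCR = 11945 kg / 7965 kg = 1.49969

1.49969


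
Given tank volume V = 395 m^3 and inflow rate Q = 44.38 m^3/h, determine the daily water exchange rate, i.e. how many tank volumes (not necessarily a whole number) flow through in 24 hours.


Daily flow volume = 44.38 m^3/h * 24 h = 1065.12 m^3/day
Exchanges = daily flow / tank volume = 1065.12 / 395 = 2.69651 exchanges/day

2.69651 exchanges/day


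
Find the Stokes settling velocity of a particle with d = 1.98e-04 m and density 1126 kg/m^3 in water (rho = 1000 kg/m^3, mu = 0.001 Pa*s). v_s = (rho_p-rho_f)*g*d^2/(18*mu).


Density difference: rho_p - rho_f = 1126 - 1000 = 126 kg/m^3
d^2 = (1.98e-04)^2 = 3.9204e-08 m^2
Numerator = (rho_p - rho_f) * g * d^2 = 126 * 9.81 * 3.9204e-08 = 4.8458496e-05
Denominator = 18 * mu = 18 * 0.001 = 0.018
v_s = 4.8458496e-05 / 0.018 = 0.00269214 m/s
Check: Re = rho_f * v_s * d / mu = 1000 * 0.00269214 * 1.98e-04 / 0.001 = 0.533 < 1, so Stokes' law applies.

0.00269214 m/s


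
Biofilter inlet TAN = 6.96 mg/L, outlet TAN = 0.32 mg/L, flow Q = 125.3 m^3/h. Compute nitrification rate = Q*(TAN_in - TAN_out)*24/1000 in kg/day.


Concentration drop: TAN_in - TAN_out = 6.96 - 0.32 = 6.64 mg/L
Hourly TAN removed = Q * dTAN = 125.3 m^3/h * 6.64 mg/L = 831.992 g/h  (m^3/h * mg/L = g/h)
Daily TAN removed = 831.992 * 24 = 19967.808 g/day
Convert to kg/day: 19967.808 / 1000 = 19.967808 kg/day

19.967808 kg/day


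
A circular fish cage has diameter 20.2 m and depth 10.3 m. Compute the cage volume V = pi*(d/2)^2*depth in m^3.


r = d/2 = 20.2/2 = 10.1 m
Base area = pi*r^2 = pi*10.1^2 = 320.47387 m^2
Volume = 320.47387 * 10.3 = 3300.88 m^3

3300.88 m^3


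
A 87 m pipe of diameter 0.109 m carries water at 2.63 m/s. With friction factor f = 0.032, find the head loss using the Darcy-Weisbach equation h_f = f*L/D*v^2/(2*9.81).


v^2 = 2.63^2 = 6.9169 m^2/s^2
L/D = 87/0.109 = 798.16514
h_f = f*(L/D)*v^2/(2g) = 0.032 * 798.16514 * 6.9169 / 19.62 = 9.00441 m

9.00441 m


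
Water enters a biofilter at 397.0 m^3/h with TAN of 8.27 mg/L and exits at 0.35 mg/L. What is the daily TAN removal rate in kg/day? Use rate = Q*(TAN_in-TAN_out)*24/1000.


Concentration drop: TAN_in - TAN_out = 8.27 - 0.35 = 7.92 mg/L
Hourly TAN removed = Q * dTAN = 397.0 m^3/h * 7.92 mg/L = 3144.24 g/h  (m^3/h * mg/L = g/h)
Daily TAN removed = 3144.24 * 24 = 75461.76 g/day
Convert to kg/day: 75461.76 / 1000 = 75.46176 kg/day

75.46176 kg/day


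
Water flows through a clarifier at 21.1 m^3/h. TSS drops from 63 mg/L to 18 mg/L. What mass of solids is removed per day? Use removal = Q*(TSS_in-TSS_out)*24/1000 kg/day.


Concentration drop: TSS_in - TSS_out = 63 - 18 = 45 mg/L
Hourly solids removed = Q * dTSS = 21.1 m^3/h * 45 mg/L = 949.5 g/h  (m^3/h * mg/L = g/h)
Daily solids removed = 949.5 * 24 = 22788 g/day
Convert g to kg: 22788 / 1000 = 22.788 kg/day

22.788 kg/day


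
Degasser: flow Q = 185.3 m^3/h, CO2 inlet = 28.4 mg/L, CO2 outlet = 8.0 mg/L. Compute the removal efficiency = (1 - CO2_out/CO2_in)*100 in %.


CO2_out / CO2_in = 8.0 / 28.4 = 0.28169014
Fraction remaining = 0.28169014
efficiency = (1 - 0.28169014) * 100 = 71.831 %

71.831 %


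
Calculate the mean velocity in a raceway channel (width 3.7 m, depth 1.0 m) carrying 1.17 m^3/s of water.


Cross-sectional area = W * d = 3.7 * 1.0 = 3.7 m^2
Velocity = Q / A = 1.17 / 3.7 = 0.316216 m/s

0.316216 m/s


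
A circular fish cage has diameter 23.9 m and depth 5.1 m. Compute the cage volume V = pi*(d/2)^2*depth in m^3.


r = d/2 = 23.9/2 = 11.95 m
Base area = pi*r^2 = pi*11.95^2 = 448.62728 m^2
Volume = 448.62728 * 5.1 = 2288 m^3

2288 m^3


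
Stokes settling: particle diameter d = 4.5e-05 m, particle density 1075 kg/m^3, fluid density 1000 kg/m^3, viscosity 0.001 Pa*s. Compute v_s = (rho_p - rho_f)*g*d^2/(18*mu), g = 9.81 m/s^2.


Density difference: rho_p - rho_f = 1075 - 1000 = 75 kg/m^3
d^2 = (4.5e-05)^2 = 2.025e-09 m^2
Numerator = (rho_p - rho_f) * g * d^2 = 75 * 9.81 * 2.025e-09 = 1.4898937e-06
Denominator = 18 * mu = 18 * 0.001 = 0.018
v_s = 1.4898937e-06 / 0.018 = 8.27719e-05 m/s
Check: Re = rho_f * v_s * d / mu = 1000 * 8.27719e-05 * 4.5e-05 / 0.001 = 0.00372 < 1, so Stokes' law applies.

8.27719e-05 m/s


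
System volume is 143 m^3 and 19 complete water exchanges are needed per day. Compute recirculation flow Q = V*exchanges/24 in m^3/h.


Daily recirculation volume = 143 m^3 * 19 = 2717 m^3/day
Flow rate Q = daily volume / 24 h = 2717 / 24 = 113.208 m^3/h

113.208 m^3/h


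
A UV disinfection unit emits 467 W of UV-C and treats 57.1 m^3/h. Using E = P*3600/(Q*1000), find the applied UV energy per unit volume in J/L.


Energy delivered per hour = 467 W * 3600 s = 1681200 J/h
Volume treated per hour = 57.1 m^3/h * 1000 = 57100 L/h
dose = 1681200 / 57100 = 29.4431 J/L

29.4431 J/L


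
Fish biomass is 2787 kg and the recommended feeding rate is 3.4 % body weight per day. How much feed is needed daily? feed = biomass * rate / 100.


Feeding rate fraction = 3.4% / 100 = 0.034
Daily feed = 2787 kg * 0.034 = 94.758 kg/day

94.758 kg/day


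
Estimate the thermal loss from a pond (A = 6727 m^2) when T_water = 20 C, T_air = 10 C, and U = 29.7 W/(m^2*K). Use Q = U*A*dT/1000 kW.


Temperature difference dT = 20 - 10 = 10 K
Heat loss (W) = U * A * dT = 29.7 * 6727 * 10 = 1997919 W
Convert to kW: 1997919 / 1000 = 1997.919 kW

1997.919 kW


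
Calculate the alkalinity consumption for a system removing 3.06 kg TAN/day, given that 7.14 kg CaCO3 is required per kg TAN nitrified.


Alkalinity factor: 7.14 kg CaCO3 consumed per kg TAN nitrified
alk = 3.06 kg TAN * 7.14 = 21.8484 kg CaCO3/day

21.8484 kg CaCO3/day


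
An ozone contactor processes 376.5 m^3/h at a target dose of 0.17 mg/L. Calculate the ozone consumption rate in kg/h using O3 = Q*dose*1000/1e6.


O3 demand (mg/h) = Q * dose * 1000 = 376.5 * 0.17 * 1000 = 64005 mg/h
Convert mg to kg: 64005 / 1e6 = 0.064005 kg/h

0.064005 kg/h


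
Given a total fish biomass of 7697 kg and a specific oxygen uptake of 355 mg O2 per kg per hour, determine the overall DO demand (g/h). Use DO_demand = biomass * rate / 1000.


Total O2 consumption (mg/h) = 7697 kg * 355 mg/(kg*h) = 2732435 mg/h
Convert to g/h: 2732435 / 1000 = 2732.435 g/h

2732.435 g/h


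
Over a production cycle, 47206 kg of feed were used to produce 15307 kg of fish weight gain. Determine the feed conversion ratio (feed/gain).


FCR = feed consumed / weight gained
FCR = 47206 kg / 15307 kg = 3.08395

3.08395


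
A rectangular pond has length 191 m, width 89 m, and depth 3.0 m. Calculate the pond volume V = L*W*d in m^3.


Base area = L * W = 191 * 89 = 16999 m^2
Volume = area * depth = 16999 * 3.0 = 50997 m^3

50997 m^3


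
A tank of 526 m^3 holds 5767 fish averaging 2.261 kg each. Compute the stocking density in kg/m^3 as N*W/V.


Total biomass = 5767 fish * 2.261 kg = 13039.187 kg
Density = total biomass / volume = 13039.187 / 526 = 24.7893 kg/m^3

24.7893 kg/m^3


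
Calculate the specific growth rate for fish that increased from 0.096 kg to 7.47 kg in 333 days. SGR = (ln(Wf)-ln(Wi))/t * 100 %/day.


ln(W_f) = ln(7.47) = 2.010895
ln(W_i) = ln(0.096) = -2.3434071
ln(W_f) - ln(W_i) = 2.010895 - -2.3434071 = 4.3543021
SGR = 4.3543021 / 333 * 100 = 1.3076 %/day

1.3076 %/day


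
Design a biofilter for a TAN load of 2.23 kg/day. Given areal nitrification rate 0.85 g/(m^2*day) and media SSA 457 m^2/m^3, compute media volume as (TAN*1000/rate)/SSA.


A = 2.23*1000 / 0.85 = 2623.5294 m^2
V = 2623.5294 / 457 = 5.74076

5.74076 m^3


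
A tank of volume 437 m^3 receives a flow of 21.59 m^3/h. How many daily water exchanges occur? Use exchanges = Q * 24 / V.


Daily flow volume = 21.59 m^3/h * 24 h = 518.16 m^3/day
Exchanges = daily flow / tank volume = 518.16 / 437 = 1.18572 exchanges/day

1.18572 exchanges/day


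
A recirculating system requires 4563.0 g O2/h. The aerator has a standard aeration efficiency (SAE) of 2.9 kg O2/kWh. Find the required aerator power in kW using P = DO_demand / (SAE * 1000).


SAE in g O2/kWh = 2.9 * 1000 = 2900 g/kWh
P = DO_demand / SAE_g = 4563.0 / 2900 = 1.57345 kW

1.57345 kW


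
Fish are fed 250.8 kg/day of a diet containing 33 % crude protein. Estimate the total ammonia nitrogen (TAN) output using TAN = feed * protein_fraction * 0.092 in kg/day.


Protein in feed = 250.8 * 33/100 = 82.764 kg/day
TAN = protein * 0.092 = 82.764 * 0.092 = 7.614288 kg/day

7.614288 kg/day


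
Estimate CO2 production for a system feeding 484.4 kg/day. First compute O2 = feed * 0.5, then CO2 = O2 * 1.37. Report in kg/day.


O2 = 484.4 * 0.5 = 242.2
CO2 = 242.2 * 1.37 = 331.814

331.814 kg/day


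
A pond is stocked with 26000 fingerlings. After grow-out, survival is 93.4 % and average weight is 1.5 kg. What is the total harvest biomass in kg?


Survivors = 26000 * 93.4/100 = 24284 fish
Harvest biomass = survivors * W_f = 24284 * 1.5 = 36426 kg

36426 kg


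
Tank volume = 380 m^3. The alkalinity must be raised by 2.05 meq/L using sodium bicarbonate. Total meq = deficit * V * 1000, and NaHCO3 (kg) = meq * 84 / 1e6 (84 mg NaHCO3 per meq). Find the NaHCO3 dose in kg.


Tank volume in L = 380 m^3 * 1000 = 380000 L
Total meq required = 2.05 meq/L * 380000 L = 779000 meq
NaHCO3 mass = 779000 meq * 84 mg/meq / 1e6 = 65.436 kg

65.436 kg


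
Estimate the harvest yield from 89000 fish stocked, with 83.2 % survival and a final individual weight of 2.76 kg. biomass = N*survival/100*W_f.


Survivors = 89000 * 83.2/100 = 74048 fish
Harvest biomass = survivors * W_f = 74048 * 2.76 = 204372.48 kg

204372.48 kg


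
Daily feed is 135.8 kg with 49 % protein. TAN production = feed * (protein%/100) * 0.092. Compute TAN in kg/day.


Protein in feed = 135.8 * 49/100 = 66.542 kg/day
TAN = protein * 0.092 = 66.542 * 0.092 = 6.121864 kg/day

6.121864 kg/day


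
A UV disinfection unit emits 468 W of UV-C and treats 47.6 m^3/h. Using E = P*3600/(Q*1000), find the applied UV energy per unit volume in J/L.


Energy delivered per hour = 468 W * 3600 s = 1684800 J/h
Volume treated per hour = 47.6 m^3/h * 1000 = 47600 L/h
dose = 1684800 / 47600 = 35.395 J/L

35.395 J/L


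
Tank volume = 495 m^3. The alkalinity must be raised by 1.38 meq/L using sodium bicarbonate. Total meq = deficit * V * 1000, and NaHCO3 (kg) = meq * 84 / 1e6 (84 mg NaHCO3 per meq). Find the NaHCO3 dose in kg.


Tank volume in L = 495 m^3 * 1000 = 495000 L
Total meq required = 1.38 meq/L * 495000 L = 683100 meq
NaHCO3 mass = 683100 meq * 84 mg/meq / 1e6 = 57.3804 kg

57.3804 kg


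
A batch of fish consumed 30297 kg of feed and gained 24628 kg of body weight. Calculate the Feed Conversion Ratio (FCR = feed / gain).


FCR = feed consumed / weight gained
FCR = 30297 kg / 24628 kg = 1.23019

1.23019


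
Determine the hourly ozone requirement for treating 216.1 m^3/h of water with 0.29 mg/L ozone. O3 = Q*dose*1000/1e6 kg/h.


O3 demand (mg/h) = Q * dose * 1000 = 216.1 * 0.29 * 1000 = 62669 mg/h
Convert mg to kg: 62669 / 1e6 = 0.062669 kg/h

0.062669 kg/h


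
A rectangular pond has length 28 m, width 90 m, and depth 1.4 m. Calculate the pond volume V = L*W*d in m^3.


Base area = L * W = 28 * 90 = 2520 m^2
Volume = area * depth = 2520 * 1.4 = 3528 m^3

3528 m^3


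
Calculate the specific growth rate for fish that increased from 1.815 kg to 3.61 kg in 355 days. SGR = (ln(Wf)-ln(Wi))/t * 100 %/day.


ln(W_f) = ln(3.61) = 1.2837078
ln(W_i) = ln(1.815) = 0.59608547
ln(W_f) - ln(W_i) = 1.2837078 - 0.59608547 = 0.68762233
SGR = 0.68762233 / 355 * 100 = 0.193696 %/day

0.193696 %/day


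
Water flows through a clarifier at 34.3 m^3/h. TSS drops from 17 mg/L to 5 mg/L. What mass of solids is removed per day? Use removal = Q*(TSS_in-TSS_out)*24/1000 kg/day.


Concentration drop: TSS_in - TSS_out = 17 - 5 = 12 mg/L
Hourly solids removed = Q * dTSS = 34.3 m^3/h * 12 mg/L = 411.6 g/h  (m^3/h * mg/L = g/h)
Daily solids removed = 411.6 * 24 = 9878.4 g/day
Convert g to kg: 9878.4 / 1000 = 9.8784 kg/day

9.8784 kg/day


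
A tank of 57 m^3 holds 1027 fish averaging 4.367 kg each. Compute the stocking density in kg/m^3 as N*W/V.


Total biomass = 1027 fish * 4.367 kg = 4484.909 kg
Density = total biomass / volume = 4484.909 / 57 = 78.6826 kg/m^3

78.6826 kg/m^3


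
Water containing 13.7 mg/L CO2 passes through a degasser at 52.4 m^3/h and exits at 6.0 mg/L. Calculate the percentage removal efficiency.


CO2_out / CO2_in = 6.0 / 13.7 = 0.4379562
Fraction remaining = 0.4379562
efficiency = (1 - 0.4379562) * 100 = 56.2044 %

56.2044 %


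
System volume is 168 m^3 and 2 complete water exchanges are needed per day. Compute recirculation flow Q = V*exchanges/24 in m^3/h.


Daily recirculation volume = 168 m^3 * 2 = 336 m^3/day
Flow rate Q = daily volume / 24 h = 336 / 24 = 14 m^3/h

14 m^3/h


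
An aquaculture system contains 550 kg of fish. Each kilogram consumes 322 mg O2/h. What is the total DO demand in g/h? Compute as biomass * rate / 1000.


Total O2 consumption (mg/h) = 550 kg * 322 mg/(kg*h) = 177100 mg/h
Convert to g/h: 177100 / 1000 = 177.1 g/h

177.1 g/h


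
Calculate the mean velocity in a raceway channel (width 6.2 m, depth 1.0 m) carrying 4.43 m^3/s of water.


Cross-sectional area = W * d = 6.2 * 1.0 = 6.2 m^2
Velocity = Q / A = 4.43 / 6.2 = 0.714516 m/s

0.714516 m/s


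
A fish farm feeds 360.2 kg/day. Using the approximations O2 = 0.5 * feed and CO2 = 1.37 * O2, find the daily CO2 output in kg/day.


O2 = 360.2 * 0.5 = 180.1
CO2 = 180.1 * 1.37 = 246.737

246.737 kg/day


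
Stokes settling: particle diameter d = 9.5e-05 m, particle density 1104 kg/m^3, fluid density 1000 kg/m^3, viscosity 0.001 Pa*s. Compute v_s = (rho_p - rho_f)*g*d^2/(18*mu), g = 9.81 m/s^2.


Density difference: rho_p - rho_f = 1104 - 1000 = 104 kg/m^3
d^2 = (9.5e-05)^2 = 9.025e-09 m^2
Numerator = (rho_p - rho_f) * g * d^2 = 104 * 9.81 * 9.025e-09 = 9.207666e-06
Denominator = 18 * mu = 18 * 0.001 = 0.018
v_s = 9.207666e-06 / 0.018 = 5.11537e-04 m/s
Check: Re = rho_f * v_s * d / mu = 1000 * 5.11537e-04 * 9.5e-05 / 0.001 = 0.0486 < 1, so Stokes' law applies.

5.11537e-04 m/s


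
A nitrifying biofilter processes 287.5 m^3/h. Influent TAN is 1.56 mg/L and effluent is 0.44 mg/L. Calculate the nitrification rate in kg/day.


Concentration drop: TAN_in - TAN_out = 1.56 - 0.44 = 1.12 mg/L
Hourly TAN removed = Q * dTAN = 287.5 m^3/h * 1.12 mg/L = 322 g/h  (m^3/h * mg/L = g/h)
Daily TAN removed = 322 * 24 = 7728 g/day
Convert to kg/day: 7728 / 1000 = 7.728 kg/day

7.728 kg/day


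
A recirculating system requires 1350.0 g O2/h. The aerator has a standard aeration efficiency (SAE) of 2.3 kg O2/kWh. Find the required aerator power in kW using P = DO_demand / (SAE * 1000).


SAE in g O2/kWh = 2.3 * 1000 = 2300 g/kWh
P = DO_demand / SAE_g = 1350.0 / 2300 = 0.586957 kW

0.586957 kW


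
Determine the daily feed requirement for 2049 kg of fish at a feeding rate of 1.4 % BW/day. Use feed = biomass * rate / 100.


Feeding rate fraction = 1.4% / 100 = 0.014
Daily feed = 2049 kg * 0.014 = 28.686 kg/day

28.686 kg/day


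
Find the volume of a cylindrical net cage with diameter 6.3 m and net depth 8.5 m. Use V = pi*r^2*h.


r = d/2 = 6.3/2 = 3.15 m
Base area = pi*r^2 = pi*3.15^2 = 31.172453 m^2
Volume = 31.172453 * 8.5 = 264.966 m^3

264.966 m^3


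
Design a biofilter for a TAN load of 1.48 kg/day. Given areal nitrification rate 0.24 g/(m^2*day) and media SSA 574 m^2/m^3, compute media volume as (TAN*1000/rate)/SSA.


A = 1.48*1000 / 0.24 = 6166.6667 m^2
V = 6166.6667 / 574 = 10.7433

10.7433 m^3


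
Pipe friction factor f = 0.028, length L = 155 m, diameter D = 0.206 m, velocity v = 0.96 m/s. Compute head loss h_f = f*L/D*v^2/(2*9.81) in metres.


v^2 = 0.96^2 = 0.9216 m^2/s^2
L/D = 155/0.206 = 752.42718
h_f = f*(L/D)*v^2/(2g) = 0.028 * 752.42718 * 0.9216 / 19.62 = 0.989614 m

0.989614 m


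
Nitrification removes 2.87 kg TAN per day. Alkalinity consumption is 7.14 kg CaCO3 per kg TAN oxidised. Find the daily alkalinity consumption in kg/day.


Alkalinity factor: 7.14 kg CaCO3 consumed per kg TAN nitrified
alk = 2.87 kg TAN * 7.14 = 20.4918 kg CaCO3/day

20.4918 kg CaCO3/day


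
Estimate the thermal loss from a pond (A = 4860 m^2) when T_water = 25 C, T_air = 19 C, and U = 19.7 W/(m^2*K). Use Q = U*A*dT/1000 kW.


Temperature difference dT = 25 - 19 = 6 K
Heat loss (W) = U * A * dT = 19.7 * 4860 * 6 = 574452 W
Convert to kW: 574452 / 1000 = 574.452 kW

574.452 kW


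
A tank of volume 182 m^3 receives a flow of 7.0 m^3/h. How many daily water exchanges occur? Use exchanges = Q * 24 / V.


Daily flow volume = 7.0 m^3/h * 24 h = 168 m^3/day
Exchanges = daily flow / tank volume = 168 / 182 = 0.923077 exchanges/day

0.923077 exchanges/day


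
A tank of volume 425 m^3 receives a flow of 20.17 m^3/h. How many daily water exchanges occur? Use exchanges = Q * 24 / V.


Daily flow volume = 20.17 m^3/h * 24 h = 484.08 m^3/day
Exchanges = daily flow / tank volume = 484.08 / 425 = 1.13901 exchanges/day

1.13901 exchanges/day


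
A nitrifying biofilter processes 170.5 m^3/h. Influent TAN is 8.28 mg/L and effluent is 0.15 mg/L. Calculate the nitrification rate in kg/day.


Concentration drop: TAN_in - TAN_out = 8.28 - 0.15 = 8.13 mg/L
Hourly TAN removed = Q * dTAN = 170.5 m^3/h * 8.13 mg/L = 1386.165 g/h  (m^3/h * mg/L = g/h)
Daily TAN removed = 1386.165 * 24 = 33267.96 g/day
Convert to kg/day: 33267.96 / 1000 = 33.26796 kg/day

33.26796 kg/day


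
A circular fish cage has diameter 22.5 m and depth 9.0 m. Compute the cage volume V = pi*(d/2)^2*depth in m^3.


r = d/2 = 22.5/2 = 11.25 m
Base area = pi*r^2 = pi*11.25^2 = 397.60782 m^2
Volume = 397.60782 * 9.0 = 3578.47 m^3

3578.47 m^3


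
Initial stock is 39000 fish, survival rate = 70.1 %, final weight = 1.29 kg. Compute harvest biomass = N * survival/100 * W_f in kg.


Survivors = 39000 * 70.1/100 = 27339 fish
Harvest biomass = survivors * W_f = 27339 * 1.29 = 35267.31 kg

35267.31 kg


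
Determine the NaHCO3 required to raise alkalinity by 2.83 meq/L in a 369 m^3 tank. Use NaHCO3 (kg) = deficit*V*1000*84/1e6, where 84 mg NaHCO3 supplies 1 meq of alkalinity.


Tank volume in L = 369 m^3 * 1000 = 369000 L
Total meq required = 2.83 meq/L * 369000 L = 1044270 meq
NaHCO3 mass = 1044270 meq * 84 mg/meq / 1e6 = 87.7187 kg

87.7187 kg


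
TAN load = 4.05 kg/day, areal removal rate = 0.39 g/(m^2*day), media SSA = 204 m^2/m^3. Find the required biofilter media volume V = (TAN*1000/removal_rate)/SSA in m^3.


A = 4.05*1000 / 0.39 = 10384.615 m^2
V = 10384.615 / 204 = 50.905

50.905 m^3


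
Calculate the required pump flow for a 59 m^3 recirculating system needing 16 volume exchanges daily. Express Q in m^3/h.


Daily recirculation volume = 59 m^3 * 16 = 944 m^3/day
Flow rate Q = daily volume / 24 h = 944 / 24 = 39.3333 m^3/h

39.3333 m^3/h


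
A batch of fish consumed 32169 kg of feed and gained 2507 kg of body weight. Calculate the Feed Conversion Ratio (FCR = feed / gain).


FCR = feed consumed / weight gained
FCR = 32169 kg / 2507 kg = 12.8317

12.8317


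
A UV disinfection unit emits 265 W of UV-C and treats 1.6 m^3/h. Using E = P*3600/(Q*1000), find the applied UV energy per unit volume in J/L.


Energy delivered per hour = 265 W * 3600 s = 954000 J/h
Volume treated per hour = 1.6 m^3/h * 1000 = 1600 L/h
dose = 954000 / 1600 = 596.25 J/L

596.25 J/L


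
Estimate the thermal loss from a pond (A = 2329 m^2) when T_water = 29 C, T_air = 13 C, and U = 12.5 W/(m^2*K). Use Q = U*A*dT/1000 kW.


Temperature difference dT = 29 - 13 = 16 K
Heat loss (W) = U * A * dT = 12.5 * 2329 * 16 = 465800 W
Convert to kW: 465800 / 1000 = 465.8 kW

465.8 kW


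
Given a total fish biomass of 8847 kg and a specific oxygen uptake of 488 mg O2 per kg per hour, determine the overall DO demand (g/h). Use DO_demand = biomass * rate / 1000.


Total O2 consumption (mg/h) = 8847 kg * 488 mg/(kg*h) = 4317336 mg/h
Convert to g/h: 4317336 / 1000 = 4317.336 g/h

4317.336 g/h


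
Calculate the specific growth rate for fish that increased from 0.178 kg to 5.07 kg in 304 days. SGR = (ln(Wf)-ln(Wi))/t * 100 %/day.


ln(W_f) = ln(5.07) = 1.6233408
ln(W_i) = ln(0.178) = -1.7259717
ln(W_f) - ln(W_i) = 1.6233408 - -1.7259717 = 3.3493125
SGR = 3.3493125 / 304 * 100 = 1.10175 %/day

1.10175 %/day


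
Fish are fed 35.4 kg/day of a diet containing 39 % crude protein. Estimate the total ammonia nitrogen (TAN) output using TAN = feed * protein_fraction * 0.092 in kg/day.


Protein in feed = 35.4 * 39/100 = 13.806 kg/day
TAN = protein * 0.092 = 13.806 * 0.092 = 1.270152 kg/day

1.270152 kg/day


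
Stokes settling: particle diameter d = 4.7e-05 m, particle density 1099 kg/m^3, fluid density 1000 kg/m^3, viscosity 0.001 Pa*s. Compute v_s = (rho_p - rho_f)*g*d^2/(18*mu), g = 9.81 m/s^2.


Density difference: rho_p - rho_f = 1099 - 1000 = 99 kg/m^3
d^2 = (4.7e-05)^2 = 2.209e-09 m^2
Numerator = (rho_p - rho_f) * g * d^2 = 99 * 9.81 * 2.209e-09 = 2.1453587e-06
Denominator = 18 * mu = 18 * 0.001 = 0.018
v_s = 2.1453587e-06 / 0.018 = 1.19187e-04 m/s
Check: Re = rho_f * v_s * d / mu = 1000 * 1.19187e-04 * 4.7e-05 / 0.001 = 0.0056 < 1, so Stokes' law applies.

1.19187e-04 m/s


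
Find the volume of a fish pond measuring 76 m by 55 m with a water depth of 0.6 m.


Base area = L * W = 76 * 55 = 4180 m^2
Volume = area * depth = 4180 * 0.6 = 2508 m^3

2508 m^3


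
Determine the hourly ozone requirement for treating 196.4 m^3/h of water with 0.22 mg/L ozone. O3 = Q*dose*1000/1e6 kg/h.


O3 demand (mg/h) = Q * dose * 1000 = 196.4 * 0.22 * 1000 = 43208 mg/h
Convert mg to kg: 43208 / 1e6 = 0.043208 kg/h

0.043208 kg/h


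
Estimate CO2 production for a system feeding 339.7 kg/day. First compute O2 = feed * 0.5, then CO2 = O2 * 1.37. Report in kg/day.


O2 = 339.7 * 0.5 = 169.85
CO2 = 169.85 * 1.37 = 232.6945

232.6945 kg/day


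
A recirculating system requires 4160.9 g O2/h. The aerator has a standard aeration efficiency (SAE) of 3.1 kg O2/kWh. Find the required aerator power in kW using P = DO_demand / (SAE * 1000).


SAE in g O2/kWh = 3.1 * 1000 = 3100 g/kWh
P = DO_demand / SAE_g = 4160.9 / 3100 = 1.34223 kW

1.34223 kW


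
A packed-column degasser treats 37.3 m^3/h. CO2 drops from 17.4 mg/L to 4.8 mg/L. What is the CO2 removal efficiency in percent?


CO2_out / CO2_in = 4.8 / 17.4 = 0.27586207
Fraction remaining = 0.27586207
efficiency = (1 - 0.27586207) * 100 = 72.4138 %

72.4138 %


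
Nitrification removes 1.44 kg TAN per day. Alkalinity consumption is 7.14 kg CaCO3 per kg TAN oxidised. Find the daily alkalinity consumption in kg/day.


Alkalinity factor: 7.14 kg CaCO3 consumed per kg TAN nitrified
alk = 1.44 kg TAN * 7.14 = 10.2816 kg CaCO3/day

10.2816 kg CaCO3/day


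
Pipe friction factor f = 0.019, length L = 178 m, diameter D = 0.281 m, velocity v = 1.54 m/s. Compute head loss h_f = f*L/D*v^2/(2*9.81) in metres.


v^2 = 1.54^2 = 2.3716 m^2/s^2
L/D = 178/0.281 = 633.45196
h_f = f*(L/D)*v^2/(2g) = 0.019 * 633.45196 * 2.3716 / 19.62 = 1.45482 m

1.45482 m
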